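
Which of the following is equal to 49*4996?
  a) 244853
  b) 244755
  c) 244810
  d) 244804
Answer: d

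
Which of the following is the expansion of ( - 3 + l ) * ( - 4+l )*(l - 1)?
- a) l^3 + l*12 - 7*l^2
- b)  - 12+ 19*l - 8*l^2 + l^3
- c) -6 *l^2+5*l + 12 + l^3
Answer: b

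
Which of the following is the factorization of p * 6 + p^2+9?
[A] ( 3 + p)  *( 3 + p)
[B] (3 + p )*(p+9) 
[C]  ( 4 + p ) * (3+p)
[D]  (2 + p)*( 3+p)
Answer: A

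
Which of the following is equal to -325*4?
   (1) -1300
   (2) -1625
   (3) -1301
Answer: 1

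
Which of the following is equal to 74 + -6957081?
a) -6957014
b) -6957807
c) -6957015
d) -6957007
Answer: d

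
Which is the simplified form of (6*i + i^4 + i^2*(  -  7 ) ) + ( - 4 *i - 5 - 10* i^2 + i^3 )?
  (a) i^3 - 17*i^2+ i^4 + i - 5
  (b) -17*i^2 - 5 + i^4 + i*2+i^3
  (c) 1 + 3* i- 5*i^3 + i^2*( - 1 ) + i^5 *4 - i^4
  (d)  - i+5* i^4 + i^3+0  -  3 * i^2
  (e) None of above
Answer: b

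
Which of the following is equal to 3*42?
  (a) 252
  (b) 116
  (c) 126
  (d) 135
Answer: c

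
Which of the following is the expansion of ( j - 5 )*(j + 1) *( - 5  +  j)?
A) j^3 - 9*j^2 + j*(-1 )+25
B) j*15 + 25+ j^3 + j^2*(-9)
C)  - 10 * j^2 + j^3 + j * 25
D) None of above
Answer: B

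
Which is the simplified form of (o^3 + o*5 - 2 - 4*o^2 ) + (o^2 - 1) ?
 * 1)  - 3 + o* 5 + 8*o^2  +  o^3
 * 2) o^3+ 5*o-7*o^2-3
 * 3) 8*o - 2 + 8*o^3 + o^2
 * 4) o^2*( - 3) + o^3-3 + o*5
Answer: 4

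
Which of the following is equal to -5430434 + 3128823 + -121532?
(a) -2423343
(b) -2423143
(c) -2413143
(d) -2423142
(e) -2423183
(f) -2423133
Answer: b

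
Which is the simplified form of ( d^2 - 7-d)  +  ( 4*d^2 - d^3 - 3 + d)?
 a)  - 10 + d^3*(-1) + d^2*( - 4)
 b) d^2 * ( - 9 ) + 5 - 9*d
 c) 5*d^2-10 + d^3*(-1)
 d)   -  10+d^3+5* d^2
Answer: c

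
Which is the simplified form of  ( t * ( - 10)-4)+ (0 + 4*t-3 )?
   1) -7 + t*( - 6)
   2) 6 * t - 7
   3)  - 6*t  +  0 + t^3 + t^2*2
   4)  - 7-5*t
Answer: 1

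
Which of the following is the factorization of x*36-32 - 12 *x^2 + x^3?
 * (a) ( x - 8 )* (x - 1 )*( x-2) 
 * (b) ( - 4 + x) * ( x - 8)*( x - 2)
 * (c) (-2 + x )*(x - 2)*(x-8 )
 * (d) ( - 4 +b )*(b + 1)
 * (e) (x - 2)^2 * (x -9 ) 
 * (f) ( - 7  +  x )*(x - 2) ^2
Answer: c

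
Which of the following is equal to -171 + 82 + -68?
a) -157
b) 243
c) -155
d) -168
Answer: a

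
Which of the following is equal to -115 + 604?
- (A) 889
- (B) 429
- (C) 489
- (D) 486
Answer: C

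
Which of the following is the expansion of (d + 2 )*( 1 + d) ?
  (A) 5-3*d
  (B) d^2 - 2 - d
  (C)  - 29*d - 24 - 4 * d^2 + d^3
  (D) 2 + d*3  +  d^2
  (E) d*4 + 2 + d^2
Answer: D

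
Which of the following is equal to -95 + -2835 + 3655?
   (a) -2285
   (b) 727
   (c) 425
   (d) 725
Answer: d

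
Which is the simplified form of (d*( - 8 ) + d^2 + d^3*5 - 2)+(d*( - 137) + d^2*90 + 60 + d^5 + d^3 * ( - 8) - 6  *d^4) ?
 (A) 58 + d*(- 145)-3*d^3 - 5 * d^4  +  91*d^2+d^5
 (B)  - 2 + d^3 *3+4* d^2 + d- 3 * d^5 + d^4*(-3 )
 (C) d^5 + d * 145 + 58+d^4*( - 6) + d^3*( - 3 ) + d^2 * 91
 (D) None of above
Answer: D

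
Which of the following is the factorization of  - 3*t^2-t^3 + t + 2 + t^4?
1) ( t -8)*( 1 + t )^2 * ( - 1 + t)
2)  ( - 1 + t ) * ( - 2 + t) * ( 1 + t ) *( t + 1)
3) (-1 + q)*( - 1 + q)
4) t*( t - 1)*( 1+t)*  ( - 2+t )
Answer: 2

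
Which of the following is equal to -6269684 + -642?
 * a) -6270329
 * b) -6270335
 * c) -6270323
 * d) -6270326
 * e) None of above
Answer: d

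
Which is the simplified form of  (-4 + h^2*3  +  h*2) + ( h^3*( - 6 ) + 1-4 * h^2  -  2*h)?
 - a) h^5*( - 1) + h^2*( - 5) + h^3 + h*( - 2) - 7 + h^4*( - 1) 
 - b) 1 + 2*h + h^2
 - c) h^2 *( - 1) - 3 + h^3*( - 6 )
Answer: c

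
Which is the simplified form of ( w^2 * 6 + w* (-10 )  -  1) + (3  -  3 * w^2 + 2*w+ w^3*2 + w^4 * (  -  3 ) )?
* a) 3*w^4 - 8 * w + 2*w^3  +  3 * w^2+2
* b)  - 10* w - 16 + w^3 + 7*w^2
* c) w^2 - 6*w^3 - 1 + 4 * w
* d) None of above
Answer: d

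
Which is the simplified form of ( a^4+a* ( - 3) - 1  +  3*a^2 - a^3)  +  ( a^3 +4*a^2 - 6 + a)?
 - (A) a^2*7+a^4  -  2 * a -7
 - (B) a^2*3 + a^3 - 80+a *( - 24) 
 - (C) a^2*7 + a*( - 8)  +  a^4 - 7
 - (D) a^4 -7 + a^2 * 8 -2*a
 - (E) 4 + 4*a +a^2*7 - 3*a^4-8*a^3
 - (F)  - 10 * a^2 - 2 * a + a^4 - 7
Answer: A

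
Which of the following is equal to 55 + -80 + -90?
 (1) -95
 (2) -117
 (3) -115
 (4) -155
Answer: 3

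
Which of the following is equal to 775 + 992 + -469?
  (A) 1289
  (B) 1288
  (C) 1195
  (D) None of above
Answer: D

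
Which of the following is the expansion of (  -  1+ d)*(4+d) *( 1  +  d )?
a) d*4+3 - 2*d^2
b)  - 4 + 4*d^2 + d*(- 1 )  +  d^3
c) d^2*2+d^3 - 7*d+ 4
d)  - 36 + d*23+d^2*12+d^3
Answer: b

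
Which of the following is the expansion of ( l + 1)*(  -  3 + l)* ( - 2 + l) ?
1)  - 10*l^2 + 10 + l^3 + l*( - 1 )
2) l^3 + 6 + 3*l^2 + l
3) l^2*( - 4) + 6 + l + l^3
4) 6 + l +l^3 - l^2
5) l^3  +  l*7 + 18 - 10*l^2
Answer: 3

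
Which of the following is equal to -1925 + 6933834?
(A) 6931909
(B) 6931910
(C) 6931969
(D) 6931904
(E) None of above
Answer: A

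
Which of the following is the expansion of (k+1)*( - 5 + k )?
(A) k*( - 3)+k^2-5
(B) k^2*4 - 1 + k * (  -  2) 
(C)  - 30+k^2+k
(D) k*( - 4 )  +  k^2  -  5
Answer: D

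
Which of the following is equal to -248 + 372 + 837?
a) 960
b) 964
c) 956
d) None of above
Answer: d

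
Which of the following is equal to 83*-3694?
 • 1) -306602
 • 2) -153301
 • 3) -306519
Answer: 1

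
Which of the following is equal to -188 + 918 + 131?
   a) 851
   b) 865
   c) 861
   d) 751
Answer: c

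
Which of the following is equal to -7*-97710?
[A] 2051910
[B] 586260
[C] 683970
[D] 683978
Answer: C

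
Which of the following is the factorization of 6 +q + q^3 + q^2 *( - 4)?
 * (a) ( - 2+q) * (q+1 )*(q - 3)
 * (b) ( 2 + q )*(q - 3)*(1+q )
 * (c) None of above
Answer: a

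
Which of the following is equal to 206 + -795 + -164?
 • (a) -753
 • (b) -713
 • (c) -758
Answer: a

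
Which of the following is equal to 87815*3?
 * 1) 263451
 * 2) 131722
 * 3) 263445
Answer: 3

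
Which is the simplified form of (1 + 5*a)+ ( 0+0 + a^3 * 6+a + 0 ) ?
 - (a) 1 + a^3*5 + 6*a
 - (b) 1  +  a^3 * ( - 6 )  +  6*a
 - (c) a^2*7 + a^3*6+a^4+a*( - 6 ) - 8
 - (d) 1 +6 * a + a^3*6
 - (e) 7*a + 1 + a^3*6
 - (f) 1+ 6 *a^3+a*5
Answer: d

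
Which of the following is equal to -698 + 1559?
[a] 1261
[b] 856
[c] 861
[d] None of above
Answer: c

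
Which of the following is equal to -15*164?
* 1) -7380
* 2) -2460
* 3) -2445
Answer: 2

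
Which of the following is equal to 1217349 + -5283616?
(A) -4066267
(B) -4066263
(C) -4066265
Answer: A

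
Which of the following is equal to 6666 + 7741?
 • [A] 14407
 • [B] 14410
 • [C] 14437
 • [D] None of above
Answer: A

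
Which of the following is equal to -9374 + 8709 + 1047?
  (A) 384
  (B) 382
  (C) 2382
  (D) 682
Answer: B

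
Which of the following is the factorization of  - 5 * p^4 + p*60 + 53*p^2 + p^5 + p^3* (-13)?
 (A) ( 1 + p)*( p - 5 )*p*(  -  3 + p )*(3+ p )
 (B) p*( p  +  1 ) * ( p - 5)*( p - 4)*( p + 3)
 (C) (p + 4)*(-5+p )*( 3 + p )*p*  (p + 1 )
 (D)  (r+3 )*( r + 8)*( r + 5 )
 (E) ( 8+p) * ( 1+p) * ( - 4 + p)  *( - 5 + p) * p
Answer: B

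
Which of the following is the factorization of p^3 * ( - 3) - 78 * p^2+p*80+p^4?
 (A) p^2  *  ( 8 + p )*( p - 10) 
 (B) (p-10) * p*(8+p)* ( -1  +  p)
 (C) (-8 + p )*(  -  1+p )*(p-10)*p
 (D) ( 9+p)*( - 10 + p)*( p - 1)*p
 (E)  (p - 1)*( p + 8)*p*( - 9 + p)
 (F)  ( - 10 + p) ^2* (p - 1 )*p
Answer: B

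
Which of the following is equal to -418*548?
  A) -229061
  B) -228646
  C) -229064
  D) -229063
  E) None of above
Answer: C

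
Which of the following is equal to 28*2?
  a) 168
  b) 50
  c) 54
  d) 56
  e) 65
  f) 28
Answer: d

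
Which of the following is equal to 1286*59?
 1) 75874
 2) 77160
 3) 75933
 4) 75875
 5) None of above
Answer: 1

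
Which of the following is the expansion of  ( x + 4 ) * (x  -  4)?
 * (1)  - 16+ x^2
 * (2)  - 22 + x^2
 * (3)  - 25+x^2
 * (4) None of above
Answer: 1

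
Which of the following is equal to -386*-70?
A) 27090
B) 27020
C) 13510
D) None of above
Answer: B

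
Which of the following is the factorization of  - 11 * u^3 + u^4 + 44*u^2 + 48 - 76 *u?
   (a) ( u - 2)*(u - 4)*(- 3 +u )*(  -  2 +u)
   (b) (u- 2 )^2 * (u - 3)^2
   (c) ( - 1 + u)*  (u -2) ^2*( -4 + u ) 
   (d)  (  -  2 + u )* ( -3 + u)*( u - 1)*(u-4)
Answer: a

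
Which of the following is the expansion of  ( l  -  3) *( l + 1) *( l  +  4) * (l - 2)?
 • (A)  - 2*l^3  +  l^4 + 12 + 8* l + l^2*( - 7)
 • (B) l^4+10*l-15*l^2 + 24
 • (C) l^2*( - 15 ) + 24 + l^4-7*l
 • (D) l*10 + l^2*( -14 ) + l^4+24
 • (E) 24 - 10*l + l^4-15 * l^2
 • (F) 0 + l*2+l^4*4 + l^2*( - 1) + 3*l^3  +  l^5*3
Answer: B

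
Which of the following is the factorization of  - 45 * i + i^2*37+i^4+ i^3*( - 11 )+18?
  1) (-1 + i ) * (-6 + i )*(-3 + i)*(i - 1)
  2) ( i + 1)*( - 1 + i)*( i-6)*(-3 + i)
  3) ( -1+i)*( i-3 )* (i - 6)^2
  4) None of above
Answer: 1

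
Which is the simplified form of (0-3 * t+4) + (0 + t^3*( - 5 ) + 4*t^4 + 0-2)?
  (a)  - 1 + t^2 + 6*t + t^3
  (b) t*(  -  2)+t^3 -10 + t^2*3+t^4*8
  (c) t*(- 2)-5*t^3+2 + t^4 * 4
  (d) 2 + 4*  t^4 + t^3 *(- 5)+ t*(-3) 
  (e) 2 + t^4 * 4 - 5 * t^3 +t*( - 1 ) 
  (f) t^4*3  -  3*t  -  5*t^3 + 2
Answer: d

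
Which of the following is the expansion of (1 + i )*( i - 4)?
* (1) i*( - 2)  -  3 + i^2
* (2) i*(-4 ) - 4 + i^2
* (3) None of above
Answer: 3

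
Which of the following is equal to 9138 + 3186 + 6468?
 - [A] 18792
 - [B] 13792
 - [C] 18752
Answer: A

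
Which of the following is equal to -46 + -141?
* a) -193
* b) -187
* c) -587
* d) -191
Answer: b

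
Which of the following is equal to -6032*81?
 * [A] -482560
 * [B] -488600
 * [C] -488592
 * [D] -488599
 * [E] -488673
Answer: C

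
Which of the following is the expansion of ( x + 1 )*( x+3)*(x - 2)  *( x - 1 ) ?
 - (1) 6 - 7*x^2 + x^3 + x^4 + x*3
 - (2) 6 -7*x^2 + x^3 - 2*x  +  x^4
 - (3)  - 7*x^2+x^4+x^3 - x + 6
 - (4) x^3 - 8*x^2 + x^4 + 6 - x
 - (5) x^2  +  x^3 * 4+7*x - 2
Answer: 3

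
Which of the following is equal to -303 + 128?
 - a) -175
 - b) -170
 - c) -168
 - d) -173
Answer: a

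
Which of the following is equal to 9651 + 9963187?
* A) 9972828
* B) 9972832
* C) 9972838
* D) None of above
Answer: C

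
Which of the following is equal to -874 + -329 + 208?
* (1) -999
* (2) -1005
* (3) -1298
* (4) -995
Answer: 4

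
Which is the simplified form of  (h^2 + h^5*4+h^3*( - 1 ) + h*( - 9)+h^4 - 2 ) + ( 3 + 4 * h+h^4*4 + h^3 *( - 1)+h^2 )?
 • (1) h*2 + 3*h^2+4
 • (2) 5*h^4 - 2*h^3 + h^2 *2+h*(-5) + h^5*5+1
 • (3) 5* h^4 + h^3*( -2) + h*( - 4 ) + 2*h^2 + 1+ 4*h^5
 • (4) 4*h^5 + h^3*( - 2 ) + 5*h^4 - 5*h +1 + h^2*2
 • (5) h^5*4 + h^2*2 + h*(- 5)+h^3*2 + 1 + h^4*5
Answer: 4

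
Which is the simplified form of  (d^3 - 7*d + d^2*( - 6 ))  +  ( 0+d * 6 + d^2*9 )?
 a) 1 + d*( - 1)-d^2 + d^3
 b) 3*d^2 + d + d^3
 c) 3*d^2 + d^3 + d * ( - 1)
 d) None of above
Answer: c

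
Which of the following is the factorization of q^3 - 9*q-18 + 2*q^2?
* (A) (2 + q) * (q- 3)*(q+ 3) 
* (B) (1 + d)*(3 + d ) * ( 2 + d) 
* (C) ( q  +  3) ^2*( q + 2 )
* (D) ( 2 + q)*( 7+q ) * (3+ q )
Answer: A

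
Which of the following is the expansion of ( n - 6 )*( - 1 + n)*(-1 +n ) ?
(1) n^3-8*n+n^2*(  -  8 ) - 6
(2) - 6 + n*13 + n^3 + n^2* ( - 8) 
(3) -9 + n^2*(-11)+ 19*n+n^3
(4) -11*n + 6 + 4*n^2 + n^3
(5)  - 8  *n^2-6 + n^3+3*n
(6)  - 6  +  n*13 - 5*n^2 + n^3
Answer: 2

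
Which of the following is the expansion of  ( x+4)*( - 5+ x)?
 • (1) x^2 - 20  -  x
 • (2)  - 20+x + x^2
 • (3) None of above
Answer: 1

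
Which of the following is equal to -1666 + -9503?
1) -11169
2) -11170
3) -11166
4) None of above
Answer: 1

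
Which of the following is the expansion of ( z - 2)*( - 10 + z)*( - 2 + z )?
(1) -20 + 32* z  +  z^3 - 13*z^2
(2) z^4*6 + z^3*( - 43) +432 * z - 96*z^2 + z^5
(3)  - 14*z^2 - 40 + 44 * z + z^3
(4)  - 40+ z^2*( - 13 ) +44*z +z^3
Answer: 3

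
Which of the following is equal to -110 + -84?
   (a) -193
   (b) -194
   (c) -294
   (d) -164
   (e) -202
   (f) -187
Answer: b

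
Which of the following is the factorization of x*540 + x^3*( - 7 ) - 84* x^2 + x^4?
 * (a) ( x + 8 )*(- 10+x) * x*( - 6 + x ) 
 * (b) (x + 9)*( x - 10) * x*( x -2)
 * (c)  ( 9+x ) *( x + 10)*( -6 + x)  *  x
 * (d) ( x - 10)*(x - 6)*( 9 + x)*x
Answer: d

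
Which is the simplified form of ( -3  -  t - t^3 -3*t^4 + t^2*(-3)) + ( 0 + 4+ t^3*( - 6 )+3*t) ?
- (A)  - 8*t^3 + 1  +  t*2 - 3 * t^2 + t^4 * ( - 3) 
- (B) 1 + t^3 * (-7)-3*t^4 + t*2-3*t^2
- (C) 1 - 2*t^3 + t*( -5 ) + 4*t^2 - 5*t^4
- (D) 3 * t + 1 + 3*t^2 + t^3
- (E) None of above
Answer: B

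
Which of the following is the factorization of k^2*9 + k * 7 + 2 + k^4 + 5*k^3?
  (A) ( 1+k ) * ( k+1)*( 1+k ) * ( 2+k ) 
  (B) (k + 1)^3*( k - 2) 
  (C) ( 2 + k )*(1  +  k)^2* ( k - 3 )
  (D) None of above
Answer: A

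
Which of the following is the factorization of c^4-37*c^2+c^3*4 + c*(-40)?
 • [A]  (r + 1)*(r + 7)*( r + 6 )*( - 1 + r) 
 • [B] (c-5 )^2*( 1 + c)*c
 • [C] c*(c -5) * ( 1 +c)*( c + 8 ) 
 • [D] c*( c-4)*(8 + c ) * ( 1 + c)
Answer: C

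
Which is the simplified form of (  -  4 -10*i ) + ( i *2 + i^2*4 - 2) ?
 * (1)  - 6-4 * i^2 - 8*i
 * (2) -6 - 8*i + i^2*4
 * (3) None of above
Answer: 2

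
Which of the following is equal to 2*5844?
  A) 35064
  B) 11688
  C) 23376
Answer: B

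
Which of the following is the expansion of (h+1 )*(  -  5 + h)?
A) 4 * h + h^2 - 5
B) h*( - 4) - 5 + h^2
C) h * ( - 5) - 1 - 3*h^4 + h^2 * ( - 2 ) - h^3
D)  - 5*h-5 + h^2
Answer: B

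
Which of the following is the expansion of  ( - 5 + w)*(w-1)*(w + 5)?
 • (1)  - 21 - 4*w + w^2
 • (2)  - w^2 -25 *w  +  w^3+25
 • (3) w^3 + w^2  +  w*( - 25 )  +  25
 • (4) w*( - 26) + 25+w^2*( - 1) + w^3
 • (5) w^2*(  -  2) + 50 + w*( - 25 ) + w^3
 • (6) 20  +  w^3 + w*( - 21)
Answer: 2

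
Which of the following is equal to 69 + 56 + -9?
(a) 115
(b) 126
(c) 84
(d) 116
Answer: d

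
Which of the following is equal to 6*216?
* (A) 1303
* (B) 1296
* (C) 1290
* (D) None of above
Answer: B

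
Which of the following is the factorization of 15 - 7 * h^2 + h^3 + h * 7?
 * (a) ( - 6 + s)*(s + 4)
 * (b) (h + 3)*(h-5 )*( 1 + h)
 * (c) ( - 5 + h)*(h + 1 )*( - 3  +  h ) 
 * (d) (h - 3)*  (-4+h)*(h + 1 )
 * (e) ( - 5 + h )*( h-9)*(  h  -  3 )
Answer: c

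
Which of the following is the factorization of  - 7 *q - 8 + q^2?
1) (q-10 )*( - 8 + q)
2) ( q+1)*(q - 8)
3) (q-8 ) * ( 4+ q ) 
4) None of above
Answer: 2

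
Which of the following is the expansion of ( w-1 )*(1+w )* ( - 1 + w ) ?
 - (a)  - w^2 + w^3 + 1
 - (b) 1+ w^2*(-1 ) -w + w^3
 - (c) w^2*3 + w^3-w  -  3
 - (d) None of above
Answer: b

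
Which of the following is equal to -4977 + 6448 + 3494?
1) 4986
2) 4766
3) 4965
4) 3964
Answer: 3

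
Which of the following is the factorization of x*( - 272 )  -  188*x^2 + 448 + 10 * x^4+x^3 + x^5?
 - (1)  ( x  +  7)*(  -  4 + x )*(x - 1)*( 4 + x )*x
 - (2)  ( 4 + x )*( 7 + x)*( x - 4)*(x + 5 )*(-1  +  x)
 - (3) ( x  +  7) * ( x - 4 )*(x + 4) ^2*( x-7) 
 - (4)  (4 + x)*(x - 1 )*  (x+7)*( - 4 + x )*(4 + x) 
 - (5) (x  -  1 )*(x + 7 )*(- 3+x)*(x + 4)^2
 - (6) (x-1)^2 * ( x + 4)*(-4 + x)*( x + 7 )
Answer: 4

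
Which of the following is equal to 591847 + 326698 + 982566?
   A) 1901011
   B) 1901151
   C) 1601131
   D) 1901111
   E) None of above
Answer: D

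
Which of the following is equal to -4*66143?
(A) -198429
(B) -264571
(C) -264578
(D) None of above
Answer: D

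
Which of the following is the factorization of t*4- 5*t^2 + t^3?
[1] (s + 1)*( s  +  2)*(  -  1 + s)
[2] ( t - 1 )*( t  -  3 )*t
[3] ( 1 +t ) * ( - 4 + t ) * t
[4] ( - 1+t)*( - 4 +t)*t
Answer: 4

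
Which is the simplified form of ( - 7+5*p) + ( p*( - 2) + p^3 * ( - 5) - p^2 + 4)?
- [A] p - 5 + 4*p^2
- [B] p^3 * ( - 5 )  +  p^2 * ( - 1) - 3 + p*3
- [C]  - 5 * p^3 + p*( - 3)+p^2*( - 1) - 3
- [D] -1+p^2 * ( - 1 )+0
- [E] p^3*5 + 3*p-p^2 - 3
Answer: B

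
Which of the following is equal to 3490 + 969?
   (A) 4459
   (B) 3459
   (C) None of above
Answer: A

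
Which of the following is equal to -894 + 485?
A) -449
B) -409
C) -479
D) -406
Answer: B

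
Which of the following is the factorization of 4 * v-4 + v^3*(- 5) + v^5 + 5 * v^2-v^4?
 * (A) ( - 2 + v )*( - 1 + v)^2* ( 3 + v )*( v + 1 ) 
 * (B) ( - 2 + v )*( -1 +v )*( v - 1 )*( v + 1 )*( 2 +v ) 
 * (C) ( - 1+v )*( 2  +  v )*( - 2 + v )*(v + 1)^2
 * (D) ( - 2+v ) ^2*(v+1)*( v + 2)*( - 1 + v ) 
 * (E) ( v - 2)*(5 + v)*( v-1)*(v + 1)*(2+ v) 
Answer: B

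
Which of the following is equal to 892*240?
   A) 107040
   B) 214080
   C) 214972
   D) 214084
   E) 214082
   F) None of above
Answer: B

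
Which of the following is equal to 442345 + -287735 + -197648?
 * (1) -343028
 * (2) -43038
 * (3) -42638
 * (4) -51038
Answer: 2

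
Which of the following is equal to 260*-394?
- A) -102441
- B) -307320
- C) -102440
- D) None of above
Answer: C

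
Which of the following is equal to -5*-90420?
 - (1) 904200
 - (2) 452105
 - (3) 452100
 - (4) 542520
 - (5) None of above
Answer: 3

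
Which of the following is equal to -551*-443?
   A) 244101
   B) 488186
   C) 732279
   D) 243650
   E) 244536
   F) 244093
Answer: F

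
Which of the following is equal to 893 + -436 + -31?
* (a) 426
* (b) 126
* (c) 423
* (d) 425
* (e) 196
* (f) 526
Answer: a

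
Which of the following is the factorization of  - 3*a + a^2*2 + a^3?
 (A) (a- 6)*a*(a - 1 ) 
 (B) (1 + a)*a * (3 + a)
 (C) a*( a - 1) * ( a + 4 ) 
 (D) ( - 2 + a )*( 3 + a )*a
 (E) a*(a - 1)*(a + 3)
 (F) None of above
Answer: E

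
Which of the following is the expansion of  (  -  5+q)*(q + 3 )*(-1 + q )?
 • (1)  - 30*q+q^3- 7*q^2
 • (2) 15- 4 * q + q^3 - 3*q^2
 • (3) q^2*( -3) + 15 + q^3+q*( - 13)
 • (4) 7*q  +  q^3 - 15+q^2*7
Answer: 3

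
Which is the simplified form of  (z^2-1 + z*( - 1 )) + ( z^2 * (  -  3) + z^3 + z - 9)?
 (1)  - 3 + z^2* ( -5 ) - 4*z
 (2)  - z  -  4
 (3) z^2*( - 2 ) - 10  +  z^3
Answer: 3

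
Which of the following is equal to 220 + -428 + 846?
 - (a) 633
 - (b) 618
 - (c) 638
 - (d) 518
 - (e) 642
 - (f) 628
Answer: c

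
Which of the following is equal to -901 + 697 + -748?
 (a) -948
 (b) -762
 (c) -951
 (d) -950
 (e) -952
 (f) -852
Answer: e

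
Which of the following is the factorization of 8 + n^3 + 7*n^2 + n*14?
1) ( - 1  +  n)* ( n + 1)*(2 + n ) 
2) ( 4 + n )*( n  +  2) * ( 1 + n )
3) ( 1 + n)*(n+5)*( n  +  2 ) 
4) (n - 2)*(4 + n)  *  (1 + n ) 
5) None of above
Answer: 2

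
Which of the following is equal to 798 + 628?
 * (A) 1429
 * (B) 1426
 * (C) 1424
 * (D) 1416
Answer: B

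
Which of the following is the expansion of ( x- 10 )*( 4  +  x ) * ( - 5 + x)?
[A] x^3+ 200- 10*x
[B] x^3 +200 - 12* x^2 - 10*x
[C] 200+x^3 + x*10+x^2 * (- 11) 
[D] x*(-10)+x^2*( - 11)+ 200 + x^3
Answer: D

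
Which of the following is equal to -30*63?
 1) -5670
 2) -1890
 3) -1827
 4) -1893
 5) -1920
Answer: 2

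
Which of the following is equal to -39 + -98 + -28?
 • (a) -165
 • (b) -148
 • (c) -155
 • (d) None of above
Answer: a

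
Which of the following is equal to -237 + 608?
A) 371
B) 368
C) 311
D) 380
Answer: A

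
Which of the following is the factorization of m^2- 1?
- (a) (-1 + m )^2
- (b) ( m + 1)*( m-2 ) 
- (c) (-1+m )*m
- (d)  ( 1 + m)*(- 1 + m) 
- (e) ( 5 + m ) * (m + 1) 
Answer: d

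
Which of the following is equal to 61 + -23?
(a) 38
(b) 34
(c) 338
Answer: a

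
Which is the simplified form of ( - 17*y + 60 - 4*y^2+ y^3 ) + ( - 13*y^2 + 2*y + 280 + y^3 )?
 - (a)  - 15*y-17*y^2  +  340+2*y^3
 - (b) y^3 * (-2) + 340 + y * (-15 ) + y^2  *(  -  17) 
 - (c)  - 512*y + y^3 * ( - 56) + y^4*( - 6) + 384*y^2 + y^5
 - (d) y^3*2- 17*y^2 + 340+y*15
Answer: a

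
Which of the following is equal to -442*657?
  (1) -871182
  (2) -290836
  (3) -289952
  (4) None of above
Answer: 4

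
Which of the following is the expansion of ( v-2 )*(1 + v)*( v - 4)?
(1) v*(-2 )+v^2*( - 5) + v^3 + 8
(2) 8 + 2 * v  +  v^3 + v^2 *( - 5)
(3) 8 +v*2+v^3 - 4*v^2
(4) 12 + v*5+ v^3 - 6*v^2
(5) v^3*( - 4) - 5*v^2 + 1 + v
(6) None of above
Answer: 2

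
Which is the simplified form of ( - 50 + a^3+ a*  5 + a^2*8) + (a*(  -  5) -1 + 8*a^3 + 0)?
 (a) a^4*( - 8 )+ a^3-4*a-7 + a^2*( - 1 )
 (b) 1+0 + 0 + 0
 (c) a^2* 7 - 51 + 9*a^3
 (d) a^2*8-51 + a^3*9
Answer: d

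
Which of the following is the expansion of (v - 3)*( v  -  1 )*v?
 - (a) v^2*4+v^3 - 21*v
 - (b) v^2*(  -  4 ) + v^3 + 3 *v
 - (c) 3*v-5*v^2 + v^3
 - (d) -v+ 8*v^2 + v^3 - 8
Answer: b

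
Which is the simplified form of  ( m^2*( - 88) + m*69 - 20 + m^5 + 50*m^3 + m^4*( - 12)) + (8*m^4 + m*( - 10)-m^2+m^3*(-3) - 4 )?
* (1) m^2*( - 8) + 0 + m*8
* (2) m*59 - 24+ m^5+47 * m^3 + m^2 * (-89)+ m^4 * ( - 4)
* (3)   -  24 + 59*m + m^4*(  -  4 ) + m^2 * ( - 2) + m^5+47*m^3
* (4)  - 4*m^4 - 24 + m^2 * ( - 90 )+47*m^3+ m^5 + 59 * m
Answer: 2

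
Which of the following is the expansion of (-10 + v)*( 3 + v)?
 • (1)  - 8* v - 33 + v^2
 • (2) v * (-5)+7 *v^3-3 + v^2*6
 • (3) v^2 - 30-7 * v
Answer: 3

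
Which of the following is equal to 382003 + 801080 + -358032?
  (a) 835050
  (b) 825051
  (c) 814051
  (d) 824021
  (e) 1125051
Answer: b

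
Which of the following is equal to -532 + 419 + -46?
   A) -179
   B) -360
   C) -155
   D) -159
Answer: D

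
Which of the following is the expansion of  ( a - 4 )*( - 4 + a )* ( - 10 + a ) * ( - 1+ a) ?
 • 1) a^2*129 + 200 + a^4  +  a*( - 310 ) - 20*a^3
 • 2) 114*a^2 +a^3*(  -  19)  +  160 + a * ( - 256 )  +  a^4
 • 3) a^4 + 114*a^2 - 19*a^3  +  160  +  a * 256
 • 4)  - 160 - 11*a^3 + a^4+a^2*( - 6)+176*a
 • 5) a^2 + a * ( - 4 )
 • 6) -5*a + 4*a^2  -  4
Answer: 2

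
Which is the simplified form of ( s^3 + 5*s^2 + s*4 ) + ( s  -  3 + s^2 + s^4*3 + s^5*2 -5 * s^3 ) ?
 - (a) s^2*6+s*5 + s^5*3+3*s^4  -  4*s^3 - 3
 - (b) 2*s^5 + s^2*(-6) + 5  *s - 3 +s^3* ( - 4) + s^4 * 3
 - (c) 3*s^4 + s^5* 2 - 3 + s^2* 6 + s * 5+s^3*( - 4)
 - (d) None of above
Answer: c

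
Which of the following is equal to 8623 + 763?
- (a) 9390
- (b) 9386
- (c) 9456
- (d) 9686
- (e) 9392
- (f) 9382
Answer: b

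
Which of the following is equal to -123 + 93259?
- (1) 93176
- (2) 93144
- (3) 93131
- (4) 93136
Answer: 4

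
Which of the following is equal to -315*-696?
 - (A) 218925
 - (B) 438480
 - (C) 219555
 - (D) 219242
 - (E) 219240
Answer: E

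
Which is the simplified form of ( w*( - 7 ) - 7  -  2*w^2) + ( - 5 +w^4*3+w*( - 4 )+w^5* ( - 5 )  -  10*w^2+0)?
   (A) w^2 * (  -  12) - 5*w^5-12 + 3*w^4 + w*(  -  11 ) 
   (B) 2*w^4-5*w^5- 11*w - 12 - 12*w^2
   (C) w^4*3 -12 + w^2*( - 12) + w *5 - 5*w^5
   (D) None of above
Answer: A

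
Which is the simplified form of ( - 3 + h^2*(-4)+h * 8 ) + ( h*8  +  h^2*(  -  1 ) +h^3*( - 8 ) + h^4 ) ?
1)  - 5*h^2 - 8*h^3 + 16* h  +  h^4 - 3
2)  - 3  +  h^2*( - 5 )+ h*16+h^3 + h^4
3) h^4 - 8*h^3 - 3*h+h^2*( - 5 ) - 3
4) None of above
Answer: 1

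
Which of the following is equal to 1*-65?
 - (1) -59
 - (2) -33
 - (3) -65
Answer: 3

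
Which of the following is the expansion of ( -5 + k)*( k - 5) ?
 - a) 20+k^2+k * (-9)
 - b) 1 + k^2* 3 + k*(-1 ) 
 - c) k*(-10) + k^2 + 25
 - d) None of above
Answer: c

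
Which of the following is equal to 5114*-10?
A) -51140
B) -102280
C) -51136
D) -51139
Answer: A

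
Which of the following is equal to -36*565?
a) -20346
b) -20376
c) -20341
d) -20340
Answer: d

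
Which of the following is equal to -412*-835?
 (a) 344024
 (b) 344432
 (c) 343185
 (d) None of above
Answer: d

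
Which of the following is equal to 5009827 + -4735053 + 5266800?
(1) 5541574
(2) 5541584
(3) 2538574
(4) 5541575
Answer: 1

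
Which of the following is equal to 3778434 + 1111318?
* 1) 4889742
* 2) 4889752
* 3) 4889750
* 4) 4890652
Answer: 2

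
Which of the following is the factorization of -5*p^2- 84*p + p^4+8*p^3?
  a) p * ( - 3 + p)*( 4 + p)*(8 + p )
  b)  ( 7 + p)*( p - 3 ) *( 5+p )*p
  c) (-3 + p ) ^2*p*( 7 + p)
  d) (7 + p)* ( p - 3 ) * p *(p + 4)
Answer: d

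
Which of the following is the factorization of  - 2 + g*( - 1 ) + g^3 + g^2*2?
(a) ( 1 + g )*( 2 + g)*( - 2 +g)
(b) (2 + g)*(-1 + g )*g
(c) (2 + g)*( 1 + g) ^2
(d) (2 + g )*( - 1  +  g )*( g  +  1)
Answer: d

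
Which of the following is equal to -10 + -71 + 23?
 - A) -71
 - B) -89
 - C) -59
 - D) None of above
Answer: D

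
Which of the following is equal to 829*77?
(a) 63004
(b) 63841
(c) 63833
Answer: c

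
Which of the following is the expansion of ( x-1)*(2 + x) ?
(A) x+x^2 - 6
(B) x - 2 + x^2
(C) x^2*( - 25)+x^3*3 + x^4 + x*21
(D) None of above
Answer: B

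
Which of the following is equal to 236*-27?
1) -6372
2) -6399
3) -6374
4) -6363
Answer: 1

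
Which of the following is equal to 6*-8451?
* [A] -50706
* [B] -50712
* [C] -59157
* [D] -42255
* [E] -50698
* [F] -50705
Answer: A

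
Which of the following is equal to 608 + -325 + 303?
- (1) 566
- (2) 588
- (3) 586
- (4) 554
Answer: 3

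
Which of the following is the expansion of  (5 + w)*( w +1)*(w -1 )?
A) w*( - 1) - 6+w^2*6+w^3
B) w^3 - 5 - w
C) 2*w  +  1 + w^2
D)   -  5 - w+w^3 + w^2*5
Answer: D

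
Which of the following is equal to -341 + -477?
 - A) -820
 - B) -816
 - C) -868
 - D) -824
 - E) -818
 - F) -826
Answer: E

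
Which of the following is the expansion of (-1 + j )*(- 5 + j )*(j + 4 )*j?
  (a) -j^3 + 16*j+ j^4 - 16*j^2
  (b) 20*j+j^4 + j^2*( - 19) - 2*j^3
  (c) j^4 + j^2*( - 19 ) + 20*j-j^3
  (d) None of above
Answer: b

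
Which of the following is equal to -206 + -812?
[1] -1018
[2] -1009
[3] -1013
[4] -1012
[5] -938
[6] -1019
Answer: 1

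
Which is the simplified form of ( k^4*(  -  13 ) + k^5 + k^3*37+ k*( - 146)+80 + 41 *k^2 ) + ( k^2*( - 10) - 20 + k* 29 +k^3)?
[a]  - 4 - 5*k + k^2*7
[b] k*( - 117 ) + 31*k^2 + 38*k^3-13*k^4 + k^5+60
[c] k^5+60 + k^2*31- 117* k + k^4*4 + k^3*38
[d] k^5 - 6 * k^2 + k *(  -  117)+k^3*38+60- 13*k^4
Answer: b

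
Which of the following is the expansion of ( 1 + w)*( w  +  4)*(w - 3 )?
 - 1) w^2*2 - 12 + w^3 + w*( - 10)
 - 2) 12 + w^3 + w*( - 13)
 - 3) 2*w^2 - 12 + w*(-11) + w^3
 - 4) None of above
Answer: 3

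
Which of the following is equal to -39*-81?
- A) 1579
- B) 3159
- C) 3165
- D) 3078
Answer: B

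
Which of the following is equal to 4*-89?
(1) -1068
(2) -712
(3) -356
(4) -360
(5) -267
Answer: 3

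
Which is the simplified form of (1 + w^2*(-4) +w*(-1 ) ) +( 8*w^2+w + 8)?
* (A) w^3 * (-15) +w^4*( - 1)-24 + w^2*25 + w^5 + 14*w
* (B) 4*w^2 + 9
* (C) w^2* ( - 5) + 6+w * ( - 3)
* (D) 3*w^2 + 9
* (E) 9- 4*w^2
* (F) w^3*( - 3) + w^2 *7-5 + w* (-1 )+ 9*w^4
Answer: B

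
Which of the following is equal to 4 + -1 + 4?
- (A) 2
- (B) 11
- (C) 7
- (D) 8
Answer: C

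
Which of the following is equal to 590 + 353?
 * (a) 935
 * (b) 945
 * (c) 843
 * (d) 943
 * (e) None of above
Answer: d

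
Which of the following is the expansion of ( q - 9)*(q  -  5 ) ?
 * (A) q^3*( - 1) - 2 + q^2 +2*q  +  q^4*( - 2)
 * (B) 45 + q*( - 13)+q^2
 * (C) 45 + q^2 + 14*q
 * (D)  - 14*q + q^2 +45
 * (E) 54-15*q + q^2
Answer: D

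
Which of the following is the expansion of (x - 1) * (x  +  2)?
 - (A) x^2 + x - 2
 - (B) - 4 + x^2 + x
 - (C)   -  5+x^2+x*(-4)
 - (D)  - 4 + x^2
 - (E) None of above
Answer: A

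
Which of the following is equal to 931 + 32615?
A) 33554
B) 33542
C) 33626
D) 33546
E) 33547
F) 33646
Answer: D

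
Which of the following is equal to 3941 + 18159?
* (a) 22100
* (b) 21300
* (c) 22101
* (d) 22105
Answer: a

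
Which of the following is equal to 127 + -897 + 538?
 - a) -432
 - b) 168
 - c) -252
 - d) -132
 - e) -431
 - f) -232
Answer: f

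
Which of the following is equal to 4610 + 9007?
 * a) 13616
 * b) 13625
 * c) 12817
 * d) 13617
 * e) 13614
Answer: d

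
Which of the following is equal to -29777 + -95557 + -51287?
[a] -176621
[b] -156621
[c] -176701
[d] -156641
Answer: a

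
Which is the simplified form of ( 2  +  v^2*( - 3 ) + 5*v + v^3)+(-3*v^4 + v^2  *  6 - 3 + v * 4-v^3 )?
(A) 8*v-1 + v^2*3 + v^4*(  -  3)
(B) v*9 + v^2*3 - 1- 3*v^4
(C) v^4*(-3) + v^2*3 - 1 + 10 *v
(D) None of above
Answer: B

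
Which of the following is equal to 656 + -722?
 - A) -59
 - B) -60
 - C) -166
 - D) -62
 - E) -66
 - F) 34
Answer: E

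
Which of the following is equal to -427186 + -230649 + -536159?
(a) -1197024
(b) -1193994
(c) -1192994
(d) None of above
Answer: b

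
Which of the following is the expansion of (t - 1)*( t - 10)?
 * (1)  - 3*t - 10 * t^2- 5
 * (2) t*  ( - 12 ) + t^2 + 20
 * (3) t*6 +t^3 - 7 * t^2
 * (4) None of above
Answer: 4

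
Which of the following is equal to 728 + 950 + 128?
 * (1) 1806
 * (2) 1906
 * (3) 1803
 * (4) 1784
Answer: 1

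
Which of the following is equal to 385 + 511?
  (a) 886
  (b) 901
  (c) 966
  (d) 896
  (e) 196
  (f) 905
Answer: d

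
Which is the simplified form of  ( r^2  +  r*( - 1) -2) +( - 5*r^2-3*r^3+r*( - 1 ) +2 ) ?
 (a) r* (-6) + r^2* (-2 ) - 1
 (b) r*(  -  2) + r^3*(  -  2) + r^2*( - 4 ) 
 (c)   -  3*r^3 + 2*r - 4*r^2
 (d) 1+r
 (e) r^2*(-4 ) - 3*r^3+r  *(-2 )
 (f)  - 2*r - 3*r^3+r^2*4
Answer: e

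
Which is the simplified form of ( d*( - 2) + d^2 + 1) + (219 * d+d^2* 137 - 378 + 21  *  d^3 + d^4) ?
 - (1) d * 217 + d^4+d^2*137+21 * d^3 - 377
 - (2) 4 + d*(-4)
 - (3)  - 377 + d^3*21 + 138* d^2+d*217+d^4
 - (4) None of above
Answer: 3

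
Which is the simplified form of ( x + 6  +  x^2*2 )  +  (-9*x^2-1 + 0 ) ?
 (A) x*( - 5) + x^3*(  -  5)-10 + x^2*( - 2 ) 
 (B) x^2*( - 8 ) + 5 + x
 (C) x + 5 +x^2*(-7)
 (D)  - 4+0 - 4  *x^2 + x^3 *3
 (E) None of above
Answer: C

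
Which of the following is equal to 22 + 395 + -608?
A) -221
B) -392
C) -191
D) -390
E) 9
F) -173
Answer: C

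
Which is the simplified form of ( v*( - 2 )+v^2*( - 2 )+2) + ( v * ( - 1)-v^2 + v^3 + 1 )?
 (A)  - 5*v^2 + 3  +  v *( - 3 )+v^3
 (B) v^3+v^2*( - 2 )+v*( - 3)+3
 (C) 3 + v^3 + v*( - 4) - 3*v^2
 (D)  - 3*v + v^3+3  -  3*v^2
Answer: D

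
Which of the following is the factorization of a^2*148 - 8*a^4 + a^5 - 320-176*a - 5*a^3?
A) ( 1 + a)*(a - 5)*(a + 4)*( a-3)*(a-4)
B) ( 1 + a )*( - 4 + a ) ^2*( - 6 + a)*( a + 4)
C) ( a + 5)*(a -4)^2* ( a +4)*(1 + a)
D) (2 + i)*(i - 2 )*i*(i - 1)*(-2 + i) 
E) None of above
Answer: E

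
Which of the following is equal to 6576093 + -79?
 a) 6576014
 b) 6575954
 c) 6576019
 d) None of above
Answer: a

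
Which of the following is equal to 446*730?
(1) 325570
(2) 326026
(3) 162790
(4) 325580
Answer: 4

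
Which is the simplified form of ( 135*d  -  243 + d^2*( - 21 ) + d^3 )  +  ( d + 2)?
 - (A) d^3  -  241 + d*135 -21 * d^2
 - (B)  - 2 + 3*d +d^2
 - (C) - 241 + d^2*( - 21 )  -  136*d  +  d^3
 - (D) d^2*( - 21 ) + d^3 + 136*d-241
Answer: D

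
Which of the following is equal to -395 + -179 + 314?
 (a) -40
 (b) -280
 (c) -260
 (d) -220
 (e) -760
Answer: c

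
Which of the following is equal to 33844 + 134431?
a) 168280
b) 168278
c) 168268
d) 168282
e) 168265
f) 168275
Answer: f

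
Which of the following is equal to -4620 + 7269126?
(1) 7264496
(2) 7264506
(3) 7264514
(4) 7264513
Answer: 2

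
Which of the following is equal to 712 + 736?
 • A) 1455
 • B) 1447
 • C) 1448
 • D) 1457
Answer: C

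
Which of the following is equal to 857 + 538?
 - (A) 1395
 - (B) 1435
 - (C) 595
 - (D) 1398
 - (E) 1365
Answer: A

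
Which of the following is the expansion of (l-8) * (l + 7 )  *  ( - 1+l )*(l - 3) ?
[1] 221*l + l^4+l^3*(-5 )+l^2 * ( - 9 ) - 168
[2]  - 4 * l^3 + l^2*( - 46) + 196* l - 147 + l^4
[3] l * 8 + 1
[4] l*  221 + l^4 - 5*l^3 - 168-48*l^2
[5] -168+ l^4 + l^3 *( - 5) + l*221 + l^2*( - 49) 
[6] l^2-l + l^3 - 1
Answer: 5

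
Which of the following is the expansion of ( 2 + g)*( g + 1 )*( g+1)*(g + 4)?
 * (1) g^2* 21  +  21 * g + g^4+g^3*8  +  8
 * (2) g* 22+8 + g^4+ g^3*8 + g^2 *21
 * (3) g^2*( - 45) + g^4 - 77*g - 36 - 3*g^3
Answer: 2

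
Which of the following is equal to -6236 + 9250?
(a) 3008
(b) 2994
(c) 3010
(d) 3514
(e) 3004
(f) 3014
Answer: f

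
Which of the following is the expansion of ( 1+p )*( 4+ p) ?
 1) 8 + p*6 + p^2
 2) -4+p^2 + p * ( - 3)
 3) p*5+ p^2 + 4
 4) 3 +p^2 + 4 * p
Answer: 3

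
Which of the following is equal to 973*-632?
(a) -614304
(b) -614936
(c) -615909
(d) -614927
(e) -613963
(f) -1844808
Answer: b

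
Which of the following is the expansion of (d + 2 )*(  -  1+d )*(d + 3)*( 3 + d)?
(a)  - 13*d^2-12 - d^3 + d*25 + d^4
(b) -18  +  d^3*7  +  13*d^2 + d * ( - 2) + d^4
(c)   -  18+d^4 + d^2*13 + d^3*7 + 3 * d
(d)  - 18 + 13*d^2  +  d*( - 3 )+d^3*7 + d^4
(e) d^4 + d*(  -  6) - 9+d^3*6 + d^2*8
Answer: d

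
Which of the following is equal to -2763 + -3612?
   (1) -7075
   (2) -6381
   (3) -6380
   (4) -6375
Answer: 4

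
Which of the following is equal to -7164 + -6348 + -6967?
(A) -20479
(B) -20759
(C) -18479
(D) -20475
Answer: A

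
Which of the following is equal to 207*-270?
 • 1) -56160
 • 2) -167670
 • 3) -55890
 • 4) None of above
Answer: 3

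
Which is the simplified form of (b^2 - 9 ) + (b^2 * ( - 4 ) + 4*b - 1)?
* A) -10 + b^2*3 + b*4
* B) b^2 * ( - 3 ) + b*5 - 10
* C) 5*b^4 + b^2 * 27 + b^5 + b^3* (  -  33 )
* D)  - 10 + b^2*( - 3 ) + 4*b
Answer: D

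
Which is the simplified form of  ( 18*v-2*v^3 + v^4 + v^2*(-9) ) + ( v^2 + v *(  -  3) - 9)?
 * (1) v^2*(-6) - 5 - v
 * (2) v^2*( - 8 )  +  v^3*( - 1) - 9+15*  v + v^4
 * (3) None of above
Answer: 3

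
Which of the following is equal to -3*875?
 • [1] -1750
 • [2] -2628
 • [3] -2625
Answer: 3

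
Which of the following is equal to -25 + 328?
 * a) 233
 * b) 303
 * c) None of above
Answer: b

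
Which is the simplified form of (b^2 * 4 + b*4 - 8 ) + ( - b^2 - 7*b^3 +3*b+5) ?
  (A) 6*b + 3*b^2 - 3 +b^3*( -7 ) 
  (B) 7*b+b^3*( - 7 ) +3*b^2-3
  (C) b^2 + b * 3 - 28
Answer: B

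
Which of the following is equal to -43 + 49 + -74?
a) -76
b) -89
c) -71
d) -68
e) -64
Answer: d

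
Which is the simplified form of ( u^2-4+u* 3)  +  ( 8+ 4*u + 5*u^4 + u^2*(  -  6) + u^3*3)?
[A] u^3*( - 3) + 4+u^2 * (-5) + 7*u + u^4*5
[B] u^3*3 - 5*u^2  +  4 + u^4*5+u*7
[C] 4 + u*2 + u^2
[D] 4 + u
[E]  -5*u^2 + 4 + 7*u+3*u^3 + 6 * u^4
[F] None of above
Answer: B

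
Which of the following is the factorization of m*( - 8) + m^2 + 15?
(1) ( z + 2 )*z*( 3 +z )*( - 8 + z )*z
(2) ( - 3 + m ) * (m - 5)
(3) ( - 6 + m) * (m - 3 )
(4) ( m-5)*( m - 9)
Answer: 2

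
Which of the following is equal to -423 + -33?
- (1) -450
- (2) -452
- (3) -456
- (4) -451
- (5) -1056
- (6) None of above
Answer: 3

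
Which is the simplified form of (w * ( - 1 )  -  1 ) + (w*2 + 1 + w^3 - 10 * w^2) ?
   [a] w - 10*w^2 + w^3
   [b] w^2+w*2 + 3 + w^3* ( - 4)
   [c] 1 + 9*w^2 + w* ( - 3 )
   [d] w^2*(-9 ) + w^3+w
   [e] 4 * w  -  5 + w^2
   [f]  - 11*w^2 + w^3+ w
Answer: a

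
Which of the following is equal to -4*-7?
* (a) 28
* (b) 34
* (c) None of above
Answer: a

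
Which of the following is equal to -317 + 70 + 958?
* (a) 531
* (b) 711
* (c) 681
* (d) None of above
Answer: b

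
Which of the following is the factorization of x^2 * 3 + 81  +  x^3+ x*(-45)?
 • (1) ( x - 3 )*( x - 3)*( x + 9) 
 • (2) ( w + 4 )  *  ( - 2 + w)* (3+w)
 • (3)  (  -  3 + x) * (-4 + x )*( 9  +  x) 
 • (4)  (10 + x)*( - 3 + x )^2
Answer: 1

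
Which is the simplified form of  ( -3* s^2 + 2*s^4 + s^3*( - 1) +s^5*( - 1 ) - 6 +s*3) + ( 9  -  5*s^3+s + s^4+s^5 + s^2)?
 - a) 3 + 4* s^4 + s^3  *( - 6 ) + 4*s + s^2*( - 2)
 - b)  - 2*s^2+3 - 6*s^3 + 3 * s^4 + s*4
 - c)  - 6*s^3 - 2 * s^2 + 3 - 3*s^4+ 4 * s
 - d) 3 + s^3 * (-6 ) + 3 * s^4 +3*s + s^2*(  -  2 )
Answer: b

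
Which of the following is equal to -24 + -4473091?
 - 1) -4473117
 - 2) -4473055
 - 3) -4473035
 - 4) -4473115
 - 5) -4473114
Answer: 4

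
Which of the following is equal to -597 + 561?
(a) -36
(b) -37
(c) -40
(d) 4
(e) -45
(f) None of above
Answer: a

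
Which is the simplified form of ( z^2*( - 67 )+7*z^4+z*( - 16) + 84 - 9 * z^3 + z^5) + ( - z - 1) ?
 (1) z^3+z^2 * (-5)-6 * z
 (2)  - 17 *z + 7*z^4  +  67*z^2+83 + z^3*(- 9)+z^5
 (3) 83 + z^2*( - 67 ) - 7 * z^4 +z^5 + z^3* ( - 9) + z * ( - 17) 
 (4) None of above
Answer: 4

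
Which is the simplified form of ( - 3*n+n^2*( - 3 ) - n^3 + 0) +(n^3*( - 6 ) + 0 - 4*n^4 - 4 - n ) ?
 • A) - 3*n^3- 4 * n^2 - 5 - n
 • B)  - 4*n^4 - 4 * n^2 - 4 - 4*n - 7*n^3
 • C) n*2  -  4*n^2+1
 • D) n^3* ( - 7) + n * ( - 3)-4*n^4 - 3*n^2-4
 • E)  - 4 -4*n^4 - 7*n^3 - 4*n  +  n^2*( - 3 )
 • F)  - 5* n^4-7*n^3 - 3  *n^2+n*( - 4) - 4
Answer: E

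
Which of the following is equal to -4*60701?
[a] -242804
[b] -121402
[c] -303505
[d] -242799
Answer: a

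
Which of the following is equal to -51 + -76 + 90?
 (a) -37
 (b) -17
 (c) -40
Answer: a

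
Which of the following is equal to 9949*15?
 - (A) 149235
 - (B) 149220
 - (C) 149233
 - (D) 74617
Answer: A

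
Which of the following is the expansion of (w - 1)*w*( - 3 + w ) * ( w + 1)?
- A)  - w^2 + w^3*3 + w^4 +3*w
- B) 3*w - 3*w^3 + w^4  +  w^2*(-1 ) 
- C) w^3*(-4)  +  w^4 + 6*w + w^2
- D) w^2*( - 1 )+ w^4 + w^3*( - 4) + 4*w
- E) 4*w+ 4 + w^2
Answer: B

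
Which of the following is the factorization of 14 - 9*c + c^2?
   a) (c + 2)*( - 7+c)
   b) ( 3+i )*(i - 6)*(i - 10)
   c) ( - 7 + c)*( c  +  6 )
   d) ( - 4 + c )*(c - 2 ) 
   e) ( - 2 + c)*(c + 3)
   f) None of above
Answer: f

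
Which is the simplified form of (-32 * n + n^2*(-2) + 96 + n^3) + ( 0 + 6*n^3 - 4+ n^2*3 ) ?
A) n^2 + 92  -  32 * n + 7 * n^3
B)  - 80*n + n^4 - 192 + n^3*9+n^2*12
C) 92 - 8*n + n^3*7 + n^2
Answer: A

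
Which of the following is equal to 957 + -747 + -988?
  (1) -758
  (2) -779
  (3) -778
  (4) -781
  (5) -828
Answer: 3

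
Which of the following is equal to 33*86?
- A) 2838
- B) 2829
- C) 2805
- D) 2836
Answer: A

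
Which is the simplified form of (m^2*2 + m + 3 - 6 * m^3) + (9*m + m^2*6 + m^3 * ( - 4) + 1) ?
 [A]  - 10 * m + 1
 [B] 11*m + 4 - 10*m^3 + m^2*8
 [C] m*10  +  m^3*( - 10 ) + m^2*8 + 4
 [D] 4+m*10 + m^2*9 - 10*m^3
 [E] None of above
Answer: C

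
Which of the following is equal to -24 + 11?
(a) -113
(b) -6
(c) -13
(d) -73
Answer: c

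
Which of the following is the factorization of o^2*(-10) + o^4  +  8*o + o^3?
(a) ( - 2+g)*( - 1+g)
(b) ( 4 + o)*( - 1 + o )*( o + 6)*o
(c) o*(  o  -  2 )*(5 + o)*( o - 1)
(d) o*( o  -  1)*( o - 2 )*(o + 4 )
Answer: d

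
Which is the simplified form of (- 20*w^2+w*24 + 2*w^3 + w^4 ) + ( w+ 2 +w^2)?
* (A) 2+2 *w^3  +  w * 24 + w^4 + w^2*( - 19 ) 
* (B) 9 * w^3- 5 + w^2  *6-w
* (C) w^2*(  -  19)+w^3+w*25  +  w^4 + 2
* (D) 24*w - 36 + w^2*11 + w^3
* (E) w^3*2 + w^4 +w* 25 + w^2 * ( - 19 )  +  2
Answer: E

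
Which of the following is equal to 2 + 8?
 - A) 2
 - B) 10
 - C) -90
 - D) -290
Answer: B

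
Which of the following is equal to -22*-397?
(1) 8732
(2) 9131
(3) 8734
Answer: 3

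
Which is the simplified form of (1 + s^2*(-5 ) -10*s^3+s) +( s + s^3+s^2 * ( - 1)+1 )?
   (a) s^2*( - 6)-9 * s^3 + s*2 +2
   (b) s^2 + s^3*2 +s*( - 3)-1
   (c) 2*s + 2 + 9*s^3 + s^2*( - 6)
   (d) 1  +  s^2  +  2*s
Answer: a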